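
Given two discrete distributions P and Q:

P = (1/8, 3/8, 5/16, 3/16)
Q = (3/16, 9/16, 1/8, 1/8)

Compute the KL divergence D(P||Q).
D(P||Q) = Σ P(i) log₂(P(i)/Q(i))
  i=0: (1/8) × log₂((1/8)/(3/16)) = (1/8) × log₂(2/3) = -0.0731
  i=1: (3/8) × log₂((3/8)/(9/16)) = (3/8) × log₂(2/3) = -0.2194
  i=2: (5/16) × log₂((5/16)/(1/8)) = (5/16) × log₂(5/2) = 0.4131
  i=3: (3/16) × log₂((3/16)/(1/8)) = (3/16) × log₂(3/2) = 0.1097
D(P||Q) = -0.0731 - 0.2194 + 0.4131 + 0.1097
  = 0.2303 bits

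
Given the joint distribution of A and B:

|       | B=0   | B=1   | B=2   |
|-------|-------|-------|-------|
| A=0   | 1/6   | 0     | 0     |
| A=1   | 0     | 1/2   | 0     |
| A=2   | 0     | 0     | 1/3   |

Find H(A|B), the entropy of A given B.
Marginal P(B) (column sums):
  P(B=0) = 1/6 + 0 + 0 = 1/6
  P(B=1) = 0 + 1/2 + 0 = 1/2
  P(B=2) = 0 + 0 + 1/3 = 1/3

H(A|B) = -Σ P(A,B)·log₂ P(A|B), where P(A|B) = P(A,B) / P(B)
  (cells with P(A,B) = 0 contribute 0)
  (A=0,B=0): P(A|B) = (1/6)/(1/6) = 1;  -(1/6)·log₂(1) = 0.0000
  (A=1,B=1): P(A|B) = (1/2)/(1/2) = 1;  -(1/2)·log₂(1) = 0.0000
  (A=2,B=2): P(A|B) = (1/3)/(1/3) = 1;  -(1/3)·log₂(1) = 0.0000
H(A|B) = 0.0000 + 0.0000 + 0.0000
  = 0.0000 bits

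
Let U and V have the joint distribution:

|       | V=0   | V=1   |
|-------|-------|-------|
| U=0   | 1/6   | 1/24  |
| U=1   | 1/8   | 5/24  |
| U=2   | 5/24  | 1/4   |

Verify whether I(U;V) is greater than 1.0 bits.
Marginal P(U) (row sums):
  P(U=0) = 1/6 + 1/24 = 5/24
  P(U=1) = 1/8 + 5/24 = 1/3
  P(U=2) = 5/24 + 1/4 = 11/24
Marginal P(V) (column sums):
  P(V=0) = 1/6 + 1/8 + 5/24 = 1/2
  P(V=1) = 1/24 + 5/24 + 1/4 = 1/2

H(U) = -[(5/24)·log₂(5/24) + (1/3)·log₂(1/3) + (11/24)·log₂(11/24)]
  = 0.4715 + 0.5283 + 0.5159
  = 1.5157 bits
H(V) = -[(1/2)·log₂(1/2) + (1/2)·log₂(1/2)]
  = 0.5000 + 0.5000
  = 1.0000 bits
H(U,V) = -[(1/6)·log₂(1/6) + (1/24)·log₂(1/24) + (1/8)·log₂(1/8) + (5/24)·log₂(5/24) + (5/24)·log₂(5/24) + (1/4)·log₂(1/4)]
  = 0.4308 + 0.1910 + 0.3750 + 0.4715 + 0.4715 + 0.5000
  = 2.4398 bits

I(U;V) = H(U) + H(V) - H(U,V)
  = 1.5157 + 1.0000 - 2.4398
  = 0.0759 bits

No. I(U;V) = 0.0759 bits, which is ≤ 1.0 bits.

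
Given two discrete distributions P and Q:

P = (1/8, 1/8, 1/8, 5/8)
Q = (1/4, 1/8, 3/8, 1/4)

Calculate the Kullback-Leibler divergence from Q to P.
D(P||Q) = Σ P(i) log₂(P(i)/Q(i))
  i=0: (1/8) × log₂((1/8)/(1/4)) = (1/8) × log₂(1/2) = -0.1250
  i=1: (1/8) × log₂((1/8)/(1/8)) = (1/8) × log₂(1) = 0.0000
  i=2: (1/8) × log₂((1/8)/(3/8)) = (1/8) × log₂(1/3) = -0.1981
  i=3: (5/8) × log₂((5/8)/(1/4)) = (5/8) × log₂(5/2) = 0.8262
D(P||Q) = -0.1250 + 0.0000 - 0.1981 + 0.8262
  = 0.5031 bits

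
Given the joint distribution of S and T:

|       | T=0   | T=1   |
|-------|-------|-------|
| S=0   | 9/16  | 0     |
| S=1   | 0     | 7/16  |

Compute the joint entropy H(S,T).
H(S,T) = -Σ P(S,T) log₂ P(S,T), summed over the non-zero cells:
H(S,T) = -[(9/16)·log₂(9/16) + (7/16)·log₂(7/16)]
  = 0.4669 + 0.5218
  = 0.9887 bits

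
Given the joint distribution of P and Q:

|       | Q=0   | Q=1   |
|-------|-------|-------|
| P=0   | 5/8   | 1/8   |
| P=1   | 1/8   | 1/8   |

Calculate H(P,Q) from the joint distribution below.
H(P,Q) = -Σ P(P,Q) log₂ P(P,Q), summed over the non-zero cells:
H(P,Q) = -[(5/8)·log₂(5/8) + (1/8)·log₂(1/8) + (1/8)·log₂(1/8) + (1/8)·log₂(1/8)]
  = 0.4238 + 0.3750 + 0.3750 + 0.3750
  = 1.5488 bits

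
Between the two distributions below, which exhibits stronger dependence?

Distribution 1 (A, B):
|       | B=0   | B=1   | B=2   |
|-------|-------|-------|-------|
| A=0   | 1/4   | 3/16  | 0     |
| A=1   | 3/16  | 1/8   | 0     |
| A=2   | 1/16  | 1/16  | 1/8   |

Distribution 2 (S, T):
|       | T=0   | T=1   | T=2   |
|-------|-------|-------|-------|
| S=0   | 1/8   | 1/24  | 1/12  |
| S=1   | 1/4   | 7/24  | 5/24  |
Distribution 1 (A, B):
Marginal P(A) (row sums):
  P(A=0) = 1/4 + 3/16 + 0 = 7/16
  P(A=1) = 3/16 + 1/8 + 0 = 5/16
  P(A=2) = 1/16 + 1/16 + 1/8 = 1/4
Marginal P(B) (column sums):
  P(B=0) = 1/4 + 3/16 + 1/16 = 1/2
  P(B=1) = 3/16 + 1/8 + 1/16 = 3/8
  P(B=2) = 0 + 0 + 1/8 = 1/8

H(A) = -[(7/16)·log₂(7/16) + (5/16)·log₂(5/16) + (1/4)·log₂(1/4)]
  = 0.5218 + 0.5244 + 0.5000
  = 1.5462 bits
H(B) = -[(1/2)·log₂(1/2) + (3/8)·log₂(3/8) + (1/8)·log₂(1/8)]
  = 0.5000 + 0.5306 + 0.3750
  = 1.4056 bits
H(A,B) = -[(1/4)·log₂(1/4) + (3/16)·log₂(3/16) + (3/16)·log₂(3/16) + (1/8)·log₂(1/8) + (1/16)·log₂(1/16) + (1/16)·log₂(1/16) + (1/8)·log₂(1/8)]
  = 0.5000 + 0.4528 + 0.4528 + 0.3750 + 0.2500 + 0.2500 + 0.3750
  = 2.6556 bits

I(A;B) = H(A) + H(B) - H(A,B)
  = 1.5462 + 1.4056 - 2.6556
  = 0.2962 bits

Distribution 2 (S, T):
Marginal P(S) (row sums):
  P(S=0) = 1/8 + 1/24 + 1/12 = 1/4
  P(S=1) = 1/4 + 7/24 + 5/24 = 3/4
Marginal P(T) (column sums):
  P(T=0) = 1/8 + 1/4 = 3/8
  P(T=1) = 1/24 + 7/24 = 1/3
  P(T=2) = 1/12 + 5/24 = 7/24

H(S) = -[(1/4)·log₂(1/4) + (3/4)·log₂(3/4)]
  = 0.5000 + 0.3113
  = 0.8113 bits
H(T) = -[(3/8)·log₂(3/8) + (1/3)·log₂(1/3) + (7/24)·log₂(7/24)]
  = 0.5306 + 0.5283 + 0.5185
  = 1.5774 bits
H(S,T) = -[(1/8)·log₂(1/8) + (1/24)·log₂(1/24) + (1/12)·log₂(1/12) + (1/4)·log₂(1/4) + (7/24)·log₂(7/24) + (5/24)·log₂(5/24)]
  = 0.3750 + 0.1910 + 0.2987 + 0.5000 + 0.5185 + 0.4715
  = 2.3547 bits

I(S;T) = H(S) + H(T) - H(S,T)
  = 0.8113 + 1.5774 - 2.3547
  = 0.0340 bits

I(A;B) = 0.2962 bits > I(S;T) = 0.0340 bits, so (A, B) has the higher mutual information (stronger dependence).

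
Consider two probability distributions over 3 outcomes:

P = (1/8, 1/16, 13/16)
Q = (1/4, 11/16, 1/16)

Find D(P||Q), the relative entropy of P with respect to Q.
D(P||Q) = Σ P(i) log₂(P(i)/Q(i))
  i=0: (1/8) × log₂((1/8)/(1/4)) = (1/8) × log₂(1/2) = -0.1250
  i=1: (1/16) × log₂((1/16)/(11/16)) = (1/16) × log₂(1/11) = -0.2162
  i=2: (13/16) × log₂((13/16)/(1/16)) = (13/16) × log₂(13) = 3.0066
D(P||Q) = -0.1250 - 0.2162 + 3.0066
  = 2.6654 bits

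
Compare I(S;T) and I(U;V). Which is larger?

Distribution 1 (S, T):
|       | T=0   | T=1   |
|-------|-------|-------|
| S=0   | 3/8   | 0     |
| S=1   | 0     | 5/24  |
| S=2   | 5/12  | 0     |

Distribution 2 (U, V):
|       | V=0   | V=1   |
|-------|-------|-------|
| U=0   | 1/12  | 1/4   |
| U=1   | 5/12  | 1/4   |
Distribution 1 (S, T):
Marginal P(S) (row sums):
  P(S=0) = 3/8 + 0 = 3/8
  P(S=1) = 0 + 5/24 = 5/24
  P(S=2) = 5/12 + 0 = 5/12
Marginal P(T) (column sums):
  P(T=0) = 3/8 + 0 + 5/12 = 19/24
  P(T=1) = 0 + 5/24 + 0 = 5/24

H(S) = -[(3/8)·log₂(3/8) + (5/24)·log₂(5/24) + (5/12)·log₂(5/12)]
  = 0.5306 + 0.4715 + 0.5263
  = 1.5284 bits
H(T) = -[(19/24)·log₂(19/24) + (5/24)·log₂(5/24)]
  = 0.2668 + 0.4715
  = 0.7383 bits
H(S,T) = -[(3/8)·log₂(3/8) + (5/24)·log₂(5/24) + (5/12)·log₂(5/12)]
  = 0.5306 + 0.4715 + 0.5263
  = 1.5284 bits

I(S;T) = H(S) + H(T) - H(S,T)
  = 1.5284 + 0.7383 - 1.5284
  = 0.7383 bits

Distribution 2 (U, V):
Marginal P(U) (row sums):
  P(U=0) = 1/12 + 1/4 = 1/3
  P(U=1) = 5/12 + 1/4 = 2/3
Marginal P(V) (column sums):
  P(V=0) = 1/12 + 5/12 = 1/2
  P(V=1) = 1/4 + 1/4 = 1/2

H(U) = -[(1/3)·log₂(1/3) + (2/3)·log₂(2/3)]
  = 0.5283 + 0.3900
  = 0.9183 bits
H(V) = -[(1/2)·log₂(1/2) + (1/2)·log₂(1/2)]
  = 0.5000 + 0.5000
  = 1.0000 bits
H(U,V) = -[(1/12)·log₂(1/12) + (1/4)·log₂(1/4) + (5/12)·log₂(5/12) + (1/4)·log₂(1/4)]
  = 0.2987 + 0.5000 + 0.5263 + 0.5000
  = 1.8250 bits

I(U;V) = H(U) + H(V) - H(U,V)
  = 0.9183 + 1.0000 - 1.8250
  = 0.0933 bits

I(S;T) = 0.7383 bits > I(U;V) = 0.0933 bits, so (S, T) has the higher mutual information (stronger dependence).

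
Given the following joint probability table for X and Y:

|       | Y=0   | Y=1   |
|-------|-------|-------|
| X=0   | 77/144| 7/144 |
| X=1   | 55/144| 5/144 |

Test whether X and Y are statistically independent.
Marginal P(X) (row sums):
  P(X=0) = 77/144 + 7/144 = 7/12
  P(X=1) = 55/144 + 5/144 = 5/12
Marginal P(Y) (column sums):
  P(Y=0) = 77/144 + 55/144 = 11/12
  P(Y=1) = 7/144 + 5/144 = 1/12

X and Y are independent iff P(X=i,Y=j) = P(X=i)·P(Y=j) for every cell.
  P(X=0)·P(Y=0) = 7/12 × 11/12 = 77/144 = P(X=0,Y=0) ✓
  P(X=0)·P(Y=1) = 7/12 × 1/12 = 7/144 = P(X=0,Y=1) ✓
  P(X=1)·P(Y=0) = 5/12 × 11/12 = 55/144 = P(X=1,Y=0) ✓
  P(X=1)·P(Y=1) = 5/12 × 1/12 = 5/144 = P(X=1,Y=1) ✓

Yes, X and Y are independent: every cell factors, so I(X;Y) = 0 bits.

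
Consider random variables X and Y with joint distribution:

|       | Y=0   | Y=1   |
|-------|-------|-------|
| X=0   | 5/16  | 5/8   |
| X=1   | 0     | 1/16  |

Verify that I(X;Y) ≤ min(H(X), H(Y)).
Marginal P(X) (row sums):
  P(X=0) = 5/16 + 5/8 = 15/16
  P(X=1) = 0 + 1/16 = 1/16
Marginal P(Y) (column sums):
  P(Y=0) = 5/16 + 0 = 5/16
  P(Y=1) = 5/8 + 1/16 = 11/16

H(X) = -[(15/16)·log₂(15/16) + (1/16)·log₂(1/16)]
  = 0.0873 + 0.2500
  = 0.3373 bits
H(Y) = -[(5/16)·log₂(5/16) + (11/16)·log₂(11/16)]
  = 0.5244 + 0.3716
  = 0.8960 bits
H(X,Y) = -[(5/16)·log₂(5/16) + (5/8)·log₂(5/8) + (1/16)·log₂(1/16)]
  = 0.5244 + 0.4238 + 0.2500
  = 1.1982 bits

I(X;Y) = H(X) + H(Y) - H(X,Y)
  = 0.3373 + 0.8960 - 1.1982
  = 0.0351 bits

min(H(X), H(Y)) = min(0.3373, 0.8960) = 0.3373 bits
Since 0.0351 ≤ 0.3373, the bound is satisfied ✓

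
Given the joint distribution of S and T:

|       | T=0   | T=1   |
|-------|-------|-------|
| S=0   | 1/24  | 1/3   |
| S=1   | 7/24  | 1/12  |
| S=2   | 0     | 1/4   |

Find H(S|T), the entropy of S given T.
Marginal P(T) (column sums):
  P(T=0) = 1/24 + 7/24 + 0 = 1/3
  P(T=1) = 1/3 + 1/12 + 1/4 = 2/3

H(S|T) = -Σ P(S,T)·log₂ P(S|T), where P(S|T) = P(S,T) / P(T)
  (cells with P(S,T) = 0 contribute 0)
  (S=0,T=0): P(S|T) = (1/24)/(1/3) = 1/8;  -(1/24)·log₂(1/8) = 0.1250
  (S=0,T=1): P(S|T) = (1/3)/(2/3) = 1/2;  -(1/3)·log₂(1/2) = 0.3333
  (S=1,T=0): P(S|T) = (7/24)/(1/3) = 7/8;  -(7/24)·log₂(7/8) = 0.0562
  (S=1,T=1): P(S|T) = (1/12)/(2/3) = 1/8;  -(1/12)·log₂(1/8) = 0.2500
  (S=2,T=1): P(S|T) = (1/4)/(2/3) = 3/8;  -(1/4)·log₂(3/8) = 0.3538
H(S|T) = 0.1250 + 0.3333 + 0.0562 + 0.2500 + 0.3538
  = 1.1183 bits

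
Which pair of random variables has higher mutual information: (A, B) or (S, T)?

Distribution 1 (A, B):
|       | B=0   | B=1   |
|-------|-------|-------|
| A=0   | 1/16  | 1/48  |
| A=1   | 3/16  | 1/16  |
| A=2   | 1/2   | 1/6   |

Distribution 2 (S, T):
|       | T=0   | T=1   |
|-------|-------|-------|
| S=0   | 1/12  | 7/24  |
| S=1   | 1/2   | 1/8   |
Distribution 1 (A, B):
Marginal P(A) (row sums):
  P(A=0) = 1/16 + 1/48 = 1/12
  P(A=1) = 3/16 + 1/16 = 1/4
  P(A=2) = 1/2 + 1/6 = 2/3
Marginal P(B) (column sums):
  P(B=0) = 1/16 + 3/16 + 1/2 = 3/4
  P(B=1) = 1/48 + 1/16 + 1/6 = 1/4

H(A) = -[(1/12)·log₂(1/12) + (1/4)·log₂(1/4) + (2/3)·log₂(2/3)]
  = 0.2987 + 0.5000 + 0.3900
  = 1.1887 bits
H(B) = -[(3/4)·log₂(3/4) + (1/4)·log₂(1/4)]
  = 0.3113 + 0.5000
  = 0.8113 bits
H(A,B) = -[(1/16)·log₂(1/16) + (1/48)·log₂(1/48) + (3/16)·log₂(3/16) + (1/16)·log₂(1/16) + (1/2)·log₂(1/2) + (1/6)·log₂(1/6)]
  = 0.2500 + 0.1164 + 0.4528 + 0.2500 + 0.5000 + 0.4308
  = 2.0000 bits

I(A;B) = H(A) + H(B) - H(A,B)
  = 1.1887 + 0.8113 - 2.0000
  = 0.0000 bits

Distribution 2 (S, T):
Marginal P(S) (row sums):
  P(S=0) = 1/12 + 7/24 = 3/8
  P(S=1) = 1/2 + 1/8 = 5/8
Marginal P(T) (column sums):
  P(T=0) = 1/12 + 1/2 = 7/12
  P(T=1) = 7/24 + 1/8 = 5/12

H(S) = -[(3/8)·log₂(3/8) + (5/8)·log₂(5/8)]
  = 0.5306 + 0.4238
  = 0.9544 bits
H(T) = -[(7/12)·log₂(7/12) + (5/12)·log₂(5/12)]
  = 0.4536 + 0.5263
  = 0.9799 bits
H(S,T) = -[(1/12)·log₂(1/12) + (7/24)·log₂(7/24) + (1/2)·log₂(1/2) + (1/8)·log₂(1/8)]
  = 0.2987 + 0.5185 + 0.5000 + 0.3750
  = 1.6922 bits

I(S;T) = H(S) + H(T) - H(S,T)
  = 0.9544 + 0.9799 - 1.6922
  = 0.2421 bits

I(S;T) = 0.2421 bits > I(A;B) = 0.0000 bits, so (S, T) has the higher mutual information (stronger dependence).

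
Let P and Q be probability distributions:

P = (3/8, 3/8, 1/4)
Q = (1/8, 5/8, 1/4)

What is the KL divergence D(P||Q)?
D(P||Q) = Σ P(i) log₂(P(i)/Q(i))
  i=0: (3/8) × log₂((3/8)/(1/8)) = (3/8) × log₂(3) = 0.5944
  i=1: (3/8) × log₂((3/8)/(5/8)) = (3/8) × log₂(3/5) = -0.2764
  i=2: (1/4) × log₂((1/4)/(1/4)) = (1/4) × log₂(1) = 0.0000
D(P||Q) = 0.5944 - 0.2764 + 0.0000
  = 0.3180 bits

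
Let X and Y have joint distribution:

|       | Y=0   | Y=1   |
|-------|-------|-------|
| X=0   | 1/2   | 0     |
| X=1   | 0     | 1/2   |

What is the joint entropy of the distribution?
H(X,Y) = -Σ P(X,Y) log₂ P(X,Y), summed over the non-zero cells:
H(X,Y) = -[(1/2)·log₂(1/2) + (1/2)·log₂(1/2)]
  = 0.5000 + 0.5000
  = 1.0000 bits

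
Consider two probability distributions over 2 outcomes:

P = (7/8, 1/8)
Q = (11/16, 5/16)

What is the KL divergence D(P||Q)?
D(P||Q) = Σ P(i) log₂(P(i)/Q(i))
  i=0: (7/8) × log₂((7/8)/(11/16)) = (7/8) × log₂(14/11) = 0.3044
  i=1: (1/8) × log₂((1/8)/(5/16)) = (1/8) × log₂(2/5) = -0.1652
D(P||Q) = 0.3044 - 0.1652
  = 0.1392 bits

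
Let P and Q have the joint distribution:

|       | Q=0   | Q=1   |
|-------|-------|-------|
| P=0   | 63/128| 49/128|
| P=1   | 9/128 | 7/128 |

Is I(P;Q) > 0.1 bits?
Marginal P(P) (row sums):
  P(P=0) = 63/128 + 49/128 = 7/8
  P(P=1) = 9/128 + 7/128 = 1/8
Marginal P(Q) (column sums):
  P(Q=0) = 63/128 + 9/128 = 9/16
  P(Q=1) = 49/128 + 7/128 = 7/16

H(P) = -[(7/8)·log₂(7/8) + (1/8)·log₂(1/8)]
  = 0.1686 + 0.3750
  = 0.5436 bits
H(Q) = -[(9/16)·log₂(9/16) + (7/16)·log₂(7/16)]
  = 0.4669 + 0.5218
  = 0.9887 bits
H(P,Q) = -[(63/128)·log₂(63/128) + (49/128)·log₂(49/128) + (9/128)·log₂(9/128) + (7/128)·log₂(7/128)]
  = 0.5034 + 0.5303 + 0.2693 + 0.2293
  = 1.5323 bits

I(P;Q) = H(P) + H(Q) - H(P,Q)
  = 0.5436 + 0.9887 - 1.5323
  = 0.0000 bits

No. I(P;Q) = 0.0000 bits, which is ≤ 0.1 bits.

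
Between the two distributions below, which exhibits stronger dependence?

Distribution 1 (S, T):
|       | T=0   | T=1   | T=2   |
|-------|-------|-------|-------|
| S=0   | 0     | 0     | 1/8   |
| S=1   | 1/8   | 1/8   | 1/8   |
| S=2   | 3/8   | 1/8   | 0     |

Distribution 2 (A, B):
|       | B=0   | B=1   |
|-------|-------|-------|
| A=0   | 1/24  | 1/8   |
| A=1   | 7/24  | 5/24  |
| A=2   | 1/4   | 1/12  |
Distribution 1 (S, T):
Marginal P(S) (row sums):
  P(S=0) = 0 + 0 + 1/8 = 1/8
  P(S=1) = 1/8 + 1/8 + 1/8 = 3/8
  P(S=2) = 3/8 + 1/8 + 0 = 1/2
Marginal P(T) (column sums):
  P(T=0) = 0 + 1/8 + 3/8 = 1/2
  P(T=1) = 0 + 1/8 + 1/8 = 1/4
  P(T=2) = 1/8 + 1/8 + 0 = 1/4

H(S) = -[(1/8)·log₂(1/8) + (3/8)·log₂(3/8) + (1/2)·log₂(1/2)]
  = 0.3750 + 0.5306 + 0.5000
  = 1.4056 bits
H(T) = -[(1/2)·log₂(1/2) + (1/4)·log₂(1/4) + (1/4)·log₂(1/4)]
  = 0.5000 + 0.5000 + 0.5000
  = 1.5000 bits
H(S,T) = -[(1/8)·log₂(1/8) + (1/8)·log₂(1/8) + (1/8)·log₂(1/8) + (1/8)·log₂(1/8) + (3/8)·log₂(3/8) + (1/8)·log₂(1/8)]
  = 0.3750 + 0.3750 + 0.3750 + 0.3750 + 0.5306 + 0.3750
  = 2.4056 bits

I(S;T) = H(S) + H(T) - H(S,T)
  = 1.4056 + 1.5000 - 2.4056
  = 0.5000 bits

Distribution 2 (A, B):
Marginal P(A) (row sums):
  P(A=0) = 1/24 + 1/8 = 1/6
  P(A=1) = 7/24 + 5/24 = 1/2
  P(A=2) = 1/4 + 1/12 = 1/3
Marginal P(B) (column sums):
  P(B=0) = 1/24 + 7/24 + 1/4 = 7/12
  P(B=1) = 1/8 + 5/24 + 1/12 = 5/12

H(A) = -[(1/6)·log₂(1/6) + (1/2)·log₂(1/2) + (1/3)·log₂(1/3)]
  = 0.4308 + 0.5000 + 0.5283
  = 1.4591 bits
H(B) = -[(7/12)·log₂(7/12) + (5/12)·log₂(5/12)]
  = 0.4536 + 0.5263
  = 0.9799 bits
H(A,B) = -[(1/24)·log₂(1/24) + (1/8)·log₂(1/8) + (7/24)·log₂(7/24) + (5/24)·log₂(5/24) + (1/4)·log₂(1/4) + (1/12)·log₂(1/12)]
  = 0.1910 + 0.3750 + 0.5185 + 0.4715 + 0.5000 + 0.2987
  = 2.3547 bits

I(A;B) = H(A) + H(B) - H(A,B)
  = 1.4591 + 0.9799 - 2.3547
  = 0.0843 bits

I(S;T) = 0.5000 bits > I(A;B) = 0.0843 bits, so (S, T) has the higher mutual information (stronger dependence).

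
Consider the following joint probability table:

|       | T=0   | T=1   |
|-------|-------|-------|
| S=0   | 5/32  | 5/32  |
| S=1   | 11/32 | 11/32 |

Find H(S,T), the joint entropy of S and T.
H(S,T) = -Σ P(S,T) log₂ P(S,T), summed over the non-zero cells:
H(S,T) = -[(5/32)·log₂(5/32) + (5/32)·log₂(5/32) + (11/32)·log₂(11/32) + (11/32)·log₂(11/32)]
  = 0.4184 + 0.4184 + 0.5296 + 0.5296
  = 1.8960 bits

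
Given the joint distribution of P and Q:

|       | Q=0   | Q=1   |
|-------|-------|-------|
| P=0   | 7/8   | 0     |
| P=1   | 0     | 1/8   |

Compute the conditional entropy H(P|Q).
Marginal P(Q) (column sums):
  P(Q=0) = 7/8 + 0 = 7/8
  P(Q=1) = 0 + 1/8 = 1/8

H(P|Q) = -Σ P(P,Q)·log₂ P(P|Q), where P(P|Q) = P(P,Q) / P(Q)
  (cells with P(P,Q) = 0 contribute 0)
  (P=0,Q=0): P(P|Q) = (7/8)/(7/8) = 1;  -(7/8)·log₂(1) = 0.0000
  (P=1,Q=1): P(P|Q) = (1/8)/(1/8) = 1;  -(1/8)·log₂(1) = 0.0000
H(P|Q) = 0.0000 + 0.0000
  = 0.0000 bits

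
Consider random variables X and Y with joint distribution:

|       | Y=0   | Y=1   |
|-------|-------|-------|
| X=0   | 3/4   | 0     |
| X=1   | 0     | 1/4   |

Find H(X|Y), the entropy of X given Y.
Marginal P(Y) (column sums):
  P(Y=0) = 3/4 + 0 = 3/4
  P(Y=1) = 0 + 1/4 = 1/4

H(X|Y) = -Σ P(X,Y)·log₂ P(X|Y), where P(X|Y) = P(X,Y) / P(Y)
  (cells with P(X,Y) = 0 contribute 0)
  (X=0,Y=0): P(X|Y) = (3/4)/(3/4) = 1;  -(3/4)·log₂(1) = 0.0000
  (X=1,Y=1): P(X|Y) = (1/4)/(1/4) = 1;  -(1/4)·log₂(1) = 0.0000
H(X|Y) = 0.0000 + 0.0000
  = 0.0000 bits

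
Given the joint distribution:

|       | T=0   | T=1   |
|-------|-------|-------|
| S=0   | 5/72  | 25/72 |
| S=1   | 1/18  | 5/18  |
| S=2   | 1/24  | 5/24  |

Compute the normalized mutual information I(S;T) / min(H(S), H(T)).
Marginal P(S) (row sums):
  P(S=0) = 5/72 + 25/72 = 5/12
  P(S=1) = 1/18 + 5/18 = 1/3
  P(S=2) = 1/24 + 5/24 = 1/4
Marginal P(T) (column sums):
  P(T=0) = 5/72 + 1/18 + 1/24 = 1/6
  P(T=1) = 25/72 + 5/18 + 5/24 = 5/6

H(S) = -[(5/12)·log₂(5/12) + (1/3)·log₂(1/3) + (1/4)·log₂(1/4)]
  = 0.5263 + 0.5283 + 0.5000
  = 1.5546 bits
H(T) = -[(1/6)·log₂(1/6) + (5/6)·log₂(5/6)]
  = 0.4308 + 0.2192
  = 0.6500 bits
H(S,T) = -[(5/72)·log₂(5/72) + (25/72)·log₂(25/72) + (1/18)·log₂(1/18) + (5/18)·log₂(5/18) + (1/24)·log₂(1/24) + (5/24)·log₂(5/24)]
  = 0.2672 + 0.5299 + 0.2317 + 0.5133 + 0.1910 + 0.4715
  = 2.2046 bits

I(S;T) = H(S) + H(T) - H(S,T)
  = 1.5546 + 0.6500 - 2.2046
  = 0.0000 bits

min(H(S), H(T)) = min(1.5546, 0.6500) = 0.6500 bits
Normalized MI = 0.0000 / 0.6500 = 0.0000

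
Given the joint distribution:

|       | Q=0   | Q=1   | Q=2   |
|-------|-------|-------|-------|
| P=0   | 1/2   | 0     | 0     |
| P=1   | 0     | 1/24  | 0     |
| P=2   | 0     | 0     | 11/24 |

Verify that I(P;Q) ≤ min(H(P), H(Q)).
Marginal P(P) (row sums):
  P(P=0) = 1/2 + 0 + 0 = 1/2
  P(P=1) = 0 + 1/24 + 0 = 1/24
  P(P=2) = 0 + 0 + 11/24 = 11/24
Marginal P(Q) (column sums):
  P(Q=0) = 1/2 + 0 + 0 = 1/2
  P(Q=1) = 0 + 1/24 + 0 = 1/24
  P(Q=2) = 0 + 0 + 11/24 = 11/24

H(P) = -[(1/2)·log₂(1/2) + (1/24)·log₂(1/24) + (11/24)·log₂(11/24)]
  = 0.5000 + 0.1910 + 0.5159
  = 1.2069 bits
H(Q) = -[(1/2)·log₂(1/2) + (1/24)·log₂(1/24) + (11/24)·log₂(11/24)]
  = 0.5000 + 0.1910 + 0.5159
  = 1.2069 bits
H(P,Q) = -[(1/2)·log₂(1/2) + (1/24)·log₂(1/24) + (11/24)·log₂(11/24)]
  = 0.5000 + 0.1910 + 0.5159
  = 1.2069 bits

I(P;Q) = H(P) + H(Q) - H(P,Q)
  = 1.2069 + 1.2069 - 1.2069
  = 1.2069 bits

min(H(P), H(Q)) = min(1.2069, 1.2069) = 1.2069 bits
Since 1.2069 ≤ 1.2069, the bound is satisfied ✓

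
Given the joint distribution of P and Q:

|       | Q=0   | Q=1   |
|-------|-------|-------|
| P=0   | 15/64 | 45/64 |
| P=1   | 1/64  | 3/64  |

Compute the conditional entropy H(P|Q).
Marginal P(Q) (column sums):
  P(Q=0) = 15/64 + 1/64 = 1/4
  P(Q=1) = 45/64 + 3/64 = 3/4

H(P|Q) = -Σ P(P,Q)·log₂ P(P|Q), where P(P|Q) = P(P,Q) / P(Q)
  (P=0,Q=0): P(P|Q) = (15/64)/(1/4) = 15/16;  -(15/64)·log₂(15/16) = 0.0218
  (P=0,Q=1): P(P|Q) = (45/64)/(3/4) = 15/16;  -(45/64)·log₂(15/16) = 0.0655
  (P=1,Q=0): P(P|Q) = (1/64)/(1/4) = 1/16;  -(1/64)·log₂(1/16) = 0.0625
  (P=1,Q=1): P(P|Q) = (3/64)/(3/4) = 1/16;  -(3/64)·log₂(1/16) = 0.1875
H(P|Q) = 0.0218 + 0.0655 + 0.0625 + 0.1875
  = 0.3373 bits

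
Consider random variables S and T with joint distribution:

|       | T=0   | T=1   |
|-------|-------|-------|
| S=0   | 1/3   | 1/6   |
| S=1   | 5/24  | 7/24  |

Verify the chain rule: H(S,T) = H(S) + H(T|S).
Left side:
H(S,T) = -[(1/3)·log₂(1/3) + (1/6)·log₂(1/6) + (5/24)·log₂(5/24) + (7/24)·log₂(7/24)]
  = 0.5283 + 0.4308 + 0.4715 + 0.5185
  = 1.9491 bits

Right side:
Marginal P(S) (row sums):
  P(S=0) = 1/3 + 1/6 = 1/2
  P(S=1) = 5/24 + 7/24 = 1/2
H(S) = -[(1/2)·log₂(1/2) + (1/2)·log₂(1/2)]
  = 0.5000 + 0.5000
  = 1.0000 bits
H(T|S) = -Σ P(S,T)·log₂ P(T|S), where P(T|S) = P(S,T) / P(S)
  (S=0,T=0): P(T|S) = (1/3)/(1/2) = 2/3;  -(1/3)·log₂(2/3) = 0.1950
  (S=0,T=1): P(T|S) = (1/6)/(1/2) = 1/3;  -(1/6)·log₂(1/3) = 0.2642
  (S=1,T=0): P(T|S) = (5/24)/(1/2) = 5/12;  -(5/24)·log₂(5/12) = 0.2631
  (S=1,T=1): P(T|S) = (7/24)/(1/2) = 7/12;  -(7/24)·log₂(7/12) = 0.2268
H(T|S) = 0.1950 + 0.2642 + 0.2631 + 0.2268
  = 0.9491 bits
H(S) + H(T|S) = 1.0000 + 0.9491 = 1.9491 bits

Both sides equal 1.9491 bits, so the chain rule holds ✓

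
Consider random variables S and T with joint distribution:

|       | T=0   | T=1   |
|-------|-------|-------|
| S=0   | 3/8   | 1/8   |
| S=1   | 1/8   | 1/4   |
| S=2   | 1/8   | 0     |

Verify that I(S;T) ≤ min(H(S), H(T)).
Marginal P(S) (row sums):
  P(S=0) = 3/8 + 1/8 = 1/2
  P(S=1) = 1/8 + 1/4 = 3/8
  P(S=2) = 1/8 + 0 = 1/8
Marginal P(T) (column sums):
  P(T=0) = 3/8 + 1/8 + 1/8 = 5/8
  P(T=1) = 1/8 + 1/4 + 0 = 3/8

H(S) = -[(1/2)·log₂(1/2) + (3/8)·log₂(3/8) + (1/8)·log₂(1/8)]
  = 0.5000 + 0.5306 + 0.3750
  = 1.4056 bits
H(T) = -[(5/8)·log₂(5/8) + (3/8)·log₂(3/8)]
  = 0.4238 + 0.5306
  = 0.9544 bits
H(S,T) = -[(3/8)·log₂(3/8) + (1/8)·log₂(1/8) + (1/8)·log₂(1/8) + (1/4)·log₂(1/4) + (1/8)·log₂(1/8)]
  = 0.5306 + 0.3750 + 0.3750 + 0.5000 + 0.3750
  = 2.1556 bits

I(S;T) = H(S) + H(T) - H(S,T)
  = 1.4056 + 0.9544 - 2.1556
  = 0.2044 bits

min(H(S), H(T)) = min(1.4056, 0.9544) = 0.9544 bits
Since 0.2044 ≤ 0.9544, the bound is satisfied ✓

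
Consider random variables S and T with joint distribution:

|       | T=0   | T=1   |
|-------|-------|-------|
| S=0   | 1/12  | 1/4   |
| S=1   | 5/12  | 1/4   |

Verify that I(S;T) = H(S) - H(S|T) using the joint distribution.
Left side, from I(S;T) = H(S) + H(T) - H(S,T):
Marginal P(S) (row sums):
  P(S=0) = 1/12 + 1/4 = 1/3
  P(S=1) = 5/12 + 1/4 = 2/3
Marginal P(T) (column sums):
  P(T=0) = 1/12 + 5/12 = 1/2
  P(T=1) = 1/4 + 1/4 = 1/2

H(S) = -[(1/3)·log₂(1/3) + (2/3)·log₂(2/3)]
  = 0.5283 + 0.3900
  = 0.9183 bits
H(T) = -[(1/2)·log₂(1/2) + (1/2)·log₂(1/2)]
  = 0.5000 + 0.5000
  = 1.0000 bits
H(S,T) = -[(1/12)·log₂(1/12) + (1/4)·log₂(1/4) + (5/12)·log₂(5/12) + (1/4)·log₂(1/4)]
  = 0.2987 + 0.5000 + 0.5263 + 0.5000
  = 1.8250 bits

I(S;T) = H(S) + H(T) - H(S,T)
  = 0.9183 + 1.0000 - 1.8250
  = 0.0933 bits

Right side, with H(S|T) computed directly from the conditional probabilities:
H(S|T) = -Σ P(S,T)·log₂ P(S|T), where P(S|T) = P(S,T) / P(T)
  (S=0,T=0): P(S|T) = (1/12)/(1/2) = 1/6;  -(1/12)·log₂(1/6) = 0.2154
  (S=0,T=1): P(S|T) = (1/4)/(1/2) = 1/2;  -(1/4)·log₂(1/2) = 0.2500
  (S=1,T=0): P(S|T) = (5/12)/(1/2) = 5/6;  -(5/12)·log₂(5/6) = 0.1096
  (S=1,T=1): P(S|T) = (1/4)/(1/2) = 1/2;  -(1/4)·log₂(1/2) = 0.2500
H(S|T) = 0.2154 + 0.2500 + 0.1096 + 0.2500
  = 0.8250 bits
H(S) - H(S|T) = 0.9183 - 0.8250 = 0.0933 bits

Both sides equal 0.0933 bits, so I(S;T) = H(S) - H(S|T) ✓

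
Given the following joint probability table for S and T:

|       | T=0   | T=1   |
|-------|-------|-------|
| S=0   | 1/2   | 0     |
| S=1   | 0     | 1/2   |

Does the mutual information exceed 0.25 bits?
Marginal P(S) (row sums):
  P(S=0) = 1/2 + 0 = 1/2
  P(S=1) = 0 + 1/2 = 1/2
Marginal P(T) (column sums):
  P(T=0) = 1/2 + 0 = 1/2
  P(T=1) = 0 + 1/2 = 1/2

H(S) = -[(1/2)·log₂(1/2) + (1/2)·log₂(1/2)]
  = 0.5000 + 0.5000
  = 1.0000 bits
H(T) = -[(1/2)·log₂(1/2) + (1/2)·log₂(1/2)]
  = 0.5000 + 0.5000
  = 1.0000 bits
H(S,T) = -[(1/2)·log₂(1/2) + (1/2)·log₂(1/2)]
  = 0.5000 + 0.5000
  = 1.0000 bits

I(S;T) = H(S) + H(T) - H(S,T)
  = 1.0000 + 1.0000 - 1.0000
  = 1.0000 bits

Yes. I(S;T) = 1.0000 bits, which is > 0.25 bits.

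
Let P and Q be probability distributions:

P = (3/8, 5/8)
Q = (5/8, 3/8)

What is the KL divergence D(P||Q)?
D(P||Q) = Σ P(i) log₂(P(i)/Q(i))
  i=0: (3/8) × log₂((3/8)/(5/8)) = (3/8) × log₂(3/5) = -0.2764
  i=1: (5/8) × log₂((5/8)/(3/8)) = (5/8) × log₂(5/3) = 0.4606
D(P||Q) = -0.2764 + 0.4606
  = 0.1842 bits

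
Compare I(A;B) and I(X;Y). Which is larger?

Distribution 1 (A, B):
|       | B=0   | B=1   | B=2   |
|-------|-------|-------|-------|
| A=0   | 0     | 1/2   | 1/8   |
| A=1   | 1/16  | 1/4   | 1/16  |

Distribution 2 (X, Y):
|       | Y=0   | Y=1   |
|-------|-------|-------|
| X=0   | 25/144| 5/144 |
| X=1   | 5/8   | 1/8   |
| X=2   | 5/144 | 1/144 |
Distribution 1 (A, B):
Marginal P(A) (row sums):
  P(A=0) = 0 + 1/2 + 1/8 = 5/8
  P(A=1) = 1/16 + 1/4 + 1/16 = 3/8
Marginal P(B) (column sums):
  P(B=0) = 0 + 1/16 = 1/16
  P(B=1) = 1/2 + 1/4 = 3/4
  P(B=2) = 1/8 + 1/16 = 3/16

H(A) = -[(5/8)·log₂(5/8) + (3/8)·log₂(3/8)]
  = 0.4238 + 0.5306
  = 0.9544 bits
H(B) = -[(1/16)·log₂(1/16) + (3/4)·log₂(3/4) + (3/16)·log₂(3/16)]
  = 0.2500 + 0.3113 + 0.4528
  = 1.0141 bits
H(A,B) = -[(1/2)·log₂(1/2) + (1/8)·log₂(1/8) + (1/16)·log₂(1/16) + (1/4)·log₂(1/4) + (1/16)·log₂(1/16)]
  = 0.5000 + 0.3750 + 0.2500 + 0.5000 + 0.2500
  = 1.8750 bits

I(A;B) = H(A) + H(B) - H(A,B)
  = 0.9544 + 1.0141 - 1.8750
  = 0.0935 bits

Distribution 2 (X, Y):
Marginal P(X) (row sums):
  P(X=0) = 25/144 + 5/144 = 5/24
  P(X=1) = 5/8 + 1/8 = 3/4
  P(X=2) = 5/144 + 1/144 = 1/24
Marginal P(Y) (column sums):
  P(Y=0) = 25/144 + 5/8 + 5/144 = 5/6
  P(Y=1) = 5/144 + 1/8 + 1/144 = 1/6

H(X) = -[(5/24)·log₂(5/24) + (3/4)·log₂(3/4) + (1/24)·log₂(1/24)]
  = 0.4715 + 0.3113 + 0.1910
  = 0.9738 bits
H(Y) = -[(5/6)·log₂(5/6) + (1/6)·log₂(1/6)]
  = 0.2192 + 0.4308
  = 0.6500 bits
H(X,Y) = -[(25/144)·log₂(25/144) + (5/144)·log₂(5/144) + (5/8)·log₂(5/8) + (1/8)·log₂(1/8) + (5/144)·log₂(5/144) + (1/144)·log₂(1/144)]
  = 0.4386 + 0.1683 + 0.4238 + 0.3750 + 0.1683 + 0.0498
  = 1.6238 bits

I(X;Y) = H(X) + H(Y) - H(X,Y)
  = 0.9738 + 0.6500 - 1.6238
  = 0.0000 bits

I(A;B) = 0.0935 bits > I(X;Y) = 0.0000 bits, so (A, B) has the higher mutual information (stronger dependence).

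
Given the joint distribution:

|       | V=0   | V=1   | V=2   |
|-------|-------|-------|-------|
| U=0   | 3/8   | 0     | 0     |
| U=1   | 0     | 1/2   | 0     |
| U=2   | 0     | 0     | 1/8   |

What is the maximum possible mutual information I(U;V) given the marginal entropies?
The upper bound on mutual information is I(U;V) ≤ min(H(U), H(V)).

Marginal P(U) (row sums):
  P(U=0) = 3/8 + 0 + 0 = 3/8
  P(U=1) = 0 + 1/2 + 0 = 1/2
  P(U=2) = 0 + 0 + 1/8 = 1/8
Marginal P(V) (column sums):
  P(V=0) = 3/8 + 0 + 0 = 3/8
  P(V=1) = 0 + 1/2 + 0 = 1/2
  P(V=2) = 0 + 0 + 1/8 = 1/8

H(U) = -[(3/8)·log₂(3/8) + (1/2)·log₂(1/2) + (1/8)·log₂(1/8)]
  = 0.5306 + 0.5000 + 0.3750
  = 1.4056 bits
H(V) = -[(3/8)·log₂(3/8) + (1/2)·log₂(1/2) + (1/8)·log₂(1/8)]
  = 0.5306 + 0.5000 + 0.3750
  = 1.4056 bits

Maximum possible I(U;V) = min(1.4056, 1.4056) = 1.4056 bits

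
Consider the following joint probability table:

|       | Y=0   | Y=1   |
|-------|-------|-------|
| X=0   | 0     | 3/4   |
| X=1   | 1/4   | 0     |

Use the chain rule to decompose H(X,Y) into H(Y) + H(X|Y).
By the chain rule: H(X,Y) = H(Y) + H(X|Y)

Marginal P(Y) (column sums):
  P(Y=0) = 0 + 1/4 = 1/4
  P(Y=1) = 3/4 + 0 = 3/4
H(Y) = -[(1/4)·log₂(1/4) + (3/4)·log₂(3/4)]
  = 0.5000 + 0.3113
  = 0.8113 bits
H(X|Y) = -Σ P(X,Y)·log₂ P(X|Y), where P(X|Y) = P(X,Y) / P(Y)
  (cells with P(X,Y) = 0 contribute 0)
  (X=0,Y=1): P(X|Y) = (3/4)/(3/4) = 1;  -(3/4)·log₂(1) = 0.0000
  (X=1,Y=0): P(X|Y) = (1/4)/(1/4) = 1;  -(1/4)·log₂(1) = 0.0000
H(X|Y) = 0.0000 + 0.0000
  = 0.0000 bits

H(X,Y) = H(Y) + H(X|Y) = 0.8113 + 0.0000 = 0.8113 bits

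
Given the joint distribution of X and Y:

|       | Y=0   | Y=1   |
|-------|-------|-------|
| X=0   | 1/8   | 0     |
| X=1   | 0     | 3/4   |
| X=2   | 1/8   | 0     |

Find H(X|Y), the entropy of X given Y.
Marginal P(Y) (column sums):
  P(Y=0) = 1/8 + 0 + 1/8 = 1/4
  P(Y=1) = 0 + 3/4 + 0 = 3/4

H(X|Y) = -Σ P(X,Y)·log₂ P(X|Y), where P(X|Y) = P(X,Y) / P(Y)
  (cells with P(X,Y) = 0 contribute 0)
  (X=0,Y=0): P(X|Y) = (1/8)/(1/4) = 1/2;  -(1/8)·log₂(1/2) = 0.1250
  (X=1,Y=1): P(X|Y) = (3/4)/(3/4) = 1;  -(3/4)·log₂(1) = 0.0000
  (X=2,Y=0): P(X|Y) = (1/8)/(1/4) = 1/2;  -(1/8)·log₂(1/2) = 0.1250
H(X|Y) = 0.1250 + 0.0000 + 0.1250
  = 0.2500 bits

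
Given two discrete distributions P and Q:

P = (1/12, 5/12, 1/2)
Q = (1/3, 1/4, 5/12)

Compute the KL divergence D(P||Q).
D(P||Q) = Σ P(i) log₂(P(i)/Q(i))
  i=0: (1/12) × log₂((1/12)/(1/3)) = (1/12) × log₂(1/4) = -0.1667
  i=1: (5/12) × log₂((5/12)/(1/4)) = (5/12) × log₂(5/3) = 0.3071
  i=2: (1/2) × log₂((1/2)/(5/12)) = (1/2) × log₂(6/5) = 0.1315
D(P||Q) = -0.1667 + 0.3071 + 0.1315
  = 0.2719 bits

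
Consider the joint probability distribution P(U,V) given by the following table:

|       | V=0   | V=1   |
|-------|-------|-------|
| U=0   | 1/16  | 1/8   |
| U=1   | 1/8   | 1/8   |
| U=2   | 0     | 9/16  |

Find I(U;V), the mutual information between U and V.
Marginal P(U) (row sums):
  P(U=0) = 1/16 + 1/8 = 3/16
  P(U=1) = 1/8 + 1/8 = 1/4
  P(U=2) = 0 + 9/16 = 9/16
Marginal P(V) (column sums):
  P(V=0) = 1/16 + 1/8 + 0 = 3/16
  P(V=1) = 1/8 + 1/8 + 9/16 = 13/16

H(U) = -[(3/16)·log₂(3/16) + (1/4)·log₂(1/4) + (9/16)·log₂(9/16)]
  = 0.4528 + 0.5000 + 0.4669
  = 1.4197 bits
H(V) = -[(3/16)·log₂(3/16) + (13/16)·log₂(13/16)]
  = 0.4528 + 0.2434
  = 0.6962 bits
H(U,V) = -[(1/16)·log₂(1/16) + (1/8)·log₂(1/8) + (1/8)·log₂(1/8) + (1/8)·log₂(1/8) + (9/16)·log₂(9/16)]
  = 0.2500 + 0.3750 + 0.3750 + 0.3750 + 0.4669
  = 1.8419 bits

I(U;V) = H(U) + H(V) - H(U,V)
  = 1.4197 + 0.6962 - 1.8419
  = 0.2740 bits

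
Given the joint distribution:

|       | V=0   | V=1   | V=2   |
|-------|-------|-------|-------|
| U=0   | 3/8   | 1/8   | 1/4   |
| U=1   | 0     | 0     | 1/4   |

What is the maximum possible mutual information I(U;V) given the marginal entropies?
The upper bound on mutual information is I(U;V) ≤ min(H(U), H(V)).

Marginal P(U) (row sums):
  P(U=0) = 3/8 + 1/8 + 1/4 = 3/4
  P(U=1) = 0 + 0 + 1/4 = 1/4
Marginal P(V) (column sums):
  P(V=0) = 3/8 + 0 = 3/8
  P(V=1) = 1/8 + 0 = 1/8
  P(V=2) = 1/4 + 1/4 = 1/2

H(U) = -[(3/4)·log₂(3/4) + (1/4)·log₂(1/4)]
  = 0.3113 + 0.5000
  = 0.8113 bits
H(V) = -[(3/8)·log₂(3/8) + (1/8)·log₂(1/8) + (1/2)·log₂(1/2)]
  = 0.5306 + 0.3750 + 0.5000
  = 1.4056 bits

Maximum possible I(U;V) = min(0.8113, 1.4056) = 0.8113 bits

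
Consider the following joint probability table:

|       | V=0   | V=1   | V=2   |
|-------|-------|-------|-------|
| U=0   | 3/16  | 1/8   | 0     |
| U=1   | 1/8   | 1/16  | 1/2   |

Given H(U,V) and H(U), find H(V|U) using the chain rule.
From the chain rule: H(U,V) = H(U) + H(V|U)
Therefore: H(V|U) = H(U,V) - H(U)

H(U,V) = -[(3/16)·log₂(3/16) + (1/8)·log₂(1/8) + (1/8)·log₂(1/8) + (1/16)·log₂(1/16) + (1/2)·log₂(1/2)]
  = 0.4528 + 0.3750 + 0.3750 + 0.2500 + 0.5000
  = 1.9528 bits
Marginal P(U) (row sums):
  P(U=0) = 3/16 + 1/8 + 0 = 5/16
  P(U=1) = 1/8 + 1/16 + 1/2 = 11/16
H(U) = -[(5/16)·log₂(5/16) + (11/16)·log₂(11/16)]
  = 0.5244 + 0.3716
  = 0.8960 bits

H(V|U) = 1.9528 - 0.8960 = 1.0568 bits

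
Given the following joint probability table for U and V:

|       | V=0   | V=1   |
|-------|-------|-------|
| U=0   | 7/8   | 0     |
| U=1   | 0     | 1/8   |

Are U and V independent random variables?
Marginal P(U) (row sums):
  P(U=0) = 7/8 + 0 = 7/8
  P(U=1) = 0 + 1/8 = 1/8
Marginal P(V) (column sums):
  P(V=0) = 7/8 + 0 = 7/8
  P(V=1) = 0 + 1/8 = 1/8

U and V are independent iff P(U=i,V=j) = P(U=i)·P(V=j) for every cell.
  P(U=0)·P(V=0) = 7/8 × 7/8 = 49/64, but P(U=0,V=0) = 7/8 ✗

No, U and V are not independent. Quantitatively, I(U;V) > 0:

H(U) = -[(7/8)·log₂(7/8) + (1/8)·log₂(1/8)]
  = 0.1686 + 0.3750
  = 0.5436 bits
H(V) = -[(7/8)·log₂(7/8) + (1/8)·log₂(1/8)]
  = 0.1686 + 0.3750
  = 0.5436 bits
H(U,V) = -[(7/8)·log₂(7/8) + (1/8)·log₂(1/8)]
  = 0.1686 + 0.3750
  = 0.5436 bits
I(U;V) = H(U) + H(V) - H(U,V) = 0.5436 + 0.5436 - 0.5436 = 0.5436 bits > 0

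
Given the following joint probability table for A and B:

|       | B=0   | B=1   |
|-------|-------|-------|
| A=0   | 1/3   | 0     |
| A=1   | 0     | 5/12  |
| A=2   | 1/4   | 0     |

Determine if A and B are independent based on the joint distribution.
Marginal P(A) (row sums):
  P(A=0) = 1/3 + 0 = 1/3
  P(A=1) = 0 + 5/12 = 5/12
  P(A=2) = 1/4 + 0 = 1/4
Marginal P(B) (column sums):
  P(B=0) = 1/3 + 0 + 1/4 = 7/12
  P(B=1) = 0 + 5/12 + 0 = 5/12

A and B are independent iff P(A=i,B=j) = P(A=i)·P(B=j) for every cell.
  P(A=0)·P(B=0) = 1/3 × 7/12 = 7/36, but P(A=0,B=0) = 1/3 ✗

No, A and B are not independent. Quantitatively, I(A;B) > 0:

H(A) = -[(1/3)·log₂(1/3) + (5/12)·log₂(5/12) + (1/4)·log₂(1/4)]
  = 0.5283 + 0.5263 + 0.5000
  = 1.5546 bits
H(B) = -[(7/12)·log₂(7/12) + (5/12)·log₂(5/12)]
  = 0.4536 + 0.5263
  = 0.9799 bits
H(A,B) = -[(1/3)·log₂(1/3) + (5/12)·log₂(5/12) + (1/4)·log₂(1/4)]
  = 0.5283 + 0.5263 + 0.5000
  = 1.5546 bits
I(A;B) = H(A) + H(B) - H(A,B) = 1.5546 + 0.9799 - 1.5546 = 0.9799 bits > 0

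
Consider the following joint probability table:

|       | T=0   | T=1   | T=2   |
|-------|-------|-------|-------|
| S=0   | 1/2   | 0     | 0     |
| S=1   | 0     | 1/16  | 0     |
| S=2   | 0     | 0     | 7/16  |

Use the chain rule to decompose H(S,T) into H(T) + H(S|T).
By the chain rule: H(S,T) = H(T) + H(S|T)

Marginal P(T) (column sums):
  P(T=0) = 1/2 + 0 + 0 = 1/2
  P(T=1) = 0 + 1/16 + 0 = 1/16
  P(T=2) = 0 + 0 + 7/16 = 7/16
H(T) = -[(1/2)·log₂(1/2) + (1/16)·log₂(1/16) + (7/16)·log₂(7/16)]
  = 0.5000 + 0.2500 + 0.5218
  = 1.2718 bits
H(S|T) = -Σ P(S,T)·log₂ P(S|T), where P(S|T) = P(S,T) / P(T)
  (cells with P(S,T) = 0 contribute 0)
  (S=0,T=0): P(S|T) = (1/2)/(1/2) = 1;  -(1/2)·log₂(1) = 0.0000
  (S=1,T=1): P(S|T) = (1/16)/(1/16) = 1;  -(1/16)·log₂(1) = 0.0000
  (S=2,T=2): P(S|T) = (7/16)/(7/16) = 1;  -(7/16)·log₂(1) = 0.0000
H(S|T) = 0.0000 + 0.0000 + 0.0000
  = 0.0000 bits

H(S,T) = H(T) + H(S|T) = 1.2718 + 0.0000 = 1.2718 bits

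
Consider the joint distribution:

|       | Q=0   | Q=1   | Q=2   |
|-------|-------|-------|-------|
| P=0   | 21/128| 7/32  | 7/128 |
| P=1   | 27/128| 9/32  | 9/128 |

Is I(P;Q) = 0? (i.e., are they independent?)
Marginal P(P) (row sums):
  P(P=0) = 21/128 + 7/32 + 7/128 = 7/16
  P(P=1) = 27/128 + 9/32 + 9/128 = 9/16
Marginal P(Q) (column sums):
  P(Q=0) = 21/128 + 27/128 = 3/8
  P(Q=1) = 7/32 + 9/32 = 1/2
  P(Q=2) = 7/128 + 9/128 = 1/8

P and Q are independent iff P(P=i,Q=j) = P(P=i)·P(Q=j) for every cell.
  P(P=0)·P(Q=0) = 7/16 × 3/8 = 21/128 = P(P=0,Q=0) ✓
  P(P=0)·P(Q=1) = 7/16 × 1/2 = 7/32 = P(P=0,Q=1) ✓
  P(P=0)·P(Q=2) = 7/16 × 1/8 = 7/128 = P(P=0,Q=2) ✓
  P(P=1)·P(Q=0) = 9/16 × 3/8 = 27/128 = P(P=1,Q=0) ✓
  P(P=1)·P(Q=1) = 9/16 × 1/2 = 9/32 = P(P=1,Q=1) ✓
  P(P=1)·P(Q=2) = 9/16 × 1/8 = 9/128 = P(P=1,Q=2) ✓

Yes, P and Q are independent: every cell factors, so I(P;Q) = 0 bits.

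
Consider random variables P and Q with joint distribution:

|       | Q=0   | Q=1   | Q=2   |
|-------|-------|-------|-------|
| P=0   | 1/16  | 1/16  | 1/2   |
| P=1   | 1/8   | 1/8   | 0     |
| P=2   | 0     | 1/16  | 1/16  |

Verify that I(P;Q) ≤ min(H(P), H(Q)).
Marginal P(P) (row sums):
  P(P=0) = 1/16 + 1/16 + 1/2 = 5/8
  P(P=1) = 1/8 + 1/8 + 0 = 1/4
  P(P=2) = 0 + 1/16 + 1/16 = 1/8
Marginal P(Q) (column sums):
  P(Q=0) = 1/16 + 1/8 + 0 = 3/16
  P(Q=1) = 1/16 + 1/8 + 1/16 = 1/4
  P(Q=2) = 1/2 + 0 + 1/16 = 9/16

H(P) = -[(5/8)·log₂(5/8) + (1/4)·log₂(1/4) + (1/8)·log₂(1/8)]
  = 0.4238 + 0.5000 + 0.3750
  = 1.2988 bits
H(Q) = -[(3/16)·log₂(3/16) + (1/4)·log₂(1/4) + (9/16)·log₂(9/16)]
  = 0.4528 + 0.5000 + 0.4669
  = 1.4197 bits
H(P,Q) = -[(1/16)·log₂(1/16) + (1/16)·log₂(1/16) + (1/2)·log₂(1/2) + (1/8)·log₂(1/8) + (1/8)·log₂(1/8) + (1/16)·log₂(1/16) + (1/16)·log₂(1/16)]
  = 0.2500 + 0.2500 + 0.5000 + 0.3750 + 0.3750 + 0.2500 + 0.2500
  = 2.2500 bits

I(P;Q) = H(P) + H(Q) - H(P,Q)
  = 1.2988 + 1.4197 - 2.2500
  = 0.4685 bits

min(H(P), H(Q)) = min(1.2988, 1.4197) = 1.2988 bits
Since 0.4685 ≤ 1.2988, the bound is satisfied ✓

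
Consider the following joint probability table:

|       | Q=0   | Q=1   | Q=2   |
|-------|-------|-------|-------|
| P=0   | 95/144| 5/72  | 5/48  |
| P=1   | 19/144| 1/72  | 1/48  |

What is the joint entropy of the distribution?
H(P,Q) = -Σ P(P,Q) log₂ P(P,Q), summed over the non-zero cells:
H(P,Q) = -[(95/144)·log₂(95/144) + (5/72)·log₂(5/72) + (5/48)·log₂(5/48) + (19/144)·log₂(19/144) + (1/72)·log₂(1/72) + (1/48)·log₂(1/48)]
  = 0.3959 + 0.2672 + 0.3399 + 0.3855 + 0.0857 + 0.1164
  = 1.5906 bits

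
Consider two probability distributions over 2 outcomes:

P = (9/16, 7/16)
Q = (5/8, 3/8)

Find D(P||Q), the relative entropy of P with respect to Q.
D(P||Q) = Σ P(i) log₂(P(i)/Q(i))
  i=0: (9/16) × log₂((9/16)/(5/8)) = (9/16) × log₂(9/10) = -0.0855
  i=1: (7/16) × log₂((7/16)/(3/8)) = (7/16) × log₂(7/6) = 0.0973
D(P||Q) = -0.0855 + 0.0973
  = 0.0118 bits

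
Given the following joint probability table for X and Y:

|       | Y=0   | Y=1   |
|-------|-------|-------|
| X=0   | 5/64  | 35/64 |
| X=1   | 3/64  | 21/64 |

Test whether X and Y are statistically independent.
Marginal P(X) (row sums):
  P(X=0) = 5/64 + 35/64 = 5/8
  P(X=1) = 3/64 + 21/64 = 3/8
Marginal P(Y) (column sums):
  P(Y=0) = 5/64 + 3/64 = 1/8
  P(Y=1) = 35/64 + 21/64 = 7/8

X and Y are independent iff P(X=i,Y=j) = P(X=i)·P(Y=j) for every cell.
  P(X=0)·P(Y=0) = 5/8 × 1/8 = 5/64 = P(X=0,Y=0) ✓
  P(X=0)·P(Y=1) = 5/8 × 7/8 = 35/64 = P(X=0,Y=1) ✓
  P(X=1)·P(Y=0) = 3/8 × 1/8 = 3/64 = P(X=1,Y=0) ✓
  P(X=1)·P(Y=1) = 3/8 × 7/8 = 21/64 = P(X=1,Y=1) ✓

Yes, X and Y are independent: every cell factors, so I(X;Y) = 0 bits.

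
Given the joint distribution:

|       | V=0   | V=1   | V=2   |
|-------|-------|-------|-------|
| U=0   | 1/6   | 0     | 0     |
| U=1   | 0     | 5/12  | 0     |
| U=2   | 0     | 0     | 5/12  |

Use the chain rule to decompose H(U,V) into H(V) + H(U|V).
By the chain rule: H(U,V) = H(V) + H(U|V)

Marginal P(V) (column sums):
  P(V=0) = 1/6 + 0 + 0 = 1/6
  P(V=1) = 0 + 5/12 + 0 = 5/12
  P(V=2) = 0 + 0 + 5/12 = 5/12
H(V) = -[(1/6)·log₂(1/6) + (5/12)·log₂(5/12) + (5/12)·log₂(5/12)]
  = 0.4308 + 0.5263 + 0.5263
  = 1.4834 bits
H(U|V) = -Σ P(U,V)·log₂ P(U|V), where P(U|V) = P(U,V) / P(V)
  (cells with P(U,V) = 0 contribute 0)
  (U=0,V=0): P(U|V) = (1/6)/(1/6) = 1;  -(1/6)·log₂(1) = 0.0000
  (U=1,V=1): P(U|V) = (5/12)/(5/12) = 1;  -(5/12)·log₂(1) = 0.0000
  (U=2,V=2): P(U|V) = (5/12)/(5/12) = 1;  -(5/12)·log₂(1) = 0.0000
H(U|V) = 0.0000 + 0.0000 + 0.0000
  = 0.0000 bits

H(U,V) = H(V) + H(U|V) = 1.4834 + 0.0000 = 1.4834 bits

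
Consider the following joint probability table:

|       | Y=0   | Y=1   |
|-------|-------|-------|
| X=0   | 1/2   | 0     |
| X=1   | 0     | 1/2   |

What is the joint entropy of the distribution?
H(X,Y) = -Σ P(X,Y) log₂ P(X,Y), summed over the non-zero cells:
H(X,Y) = -[(1/2)·log₂(1/2) + (1/2)·log₂(1/2)]
  = 0.5000 + 0.5000
  = 1.0000 bits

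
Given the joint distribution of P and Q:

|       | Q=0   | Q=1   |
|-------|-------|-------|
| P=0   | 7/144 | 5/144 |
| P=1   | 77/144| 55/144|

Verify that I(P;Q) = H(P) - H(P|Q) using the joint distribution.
Left side, from I(P;Q) = H(P) + H(Q) - H(P,Q):
Marginal P(P) (row sums):
  P(P=0) = 7/144 + 5/144 = 1/12
  P(P=1) = 77/144 + 55/144 = 11/12
Marginal P(Q) (column sums):
  P(Q=0) = 7/144 + 77/144 = 7/12
  P(Q=1) = 5/144 + 55/144 = 5/12

H(P) = -[(1/12)·log₂(1/12) + (11/12)·log₂(11/12)]
  = 0.2987 + 0.1151
  = 0.4138 bits
H(Q) = -[(7/12)·log₂(7/12) + (5/12)·log₂(5/12)]
  = 0.4536 + 0.5263
  = 0.9799 bits
H(P,Q) = -[(7/144)·log₂(7/144) + (5/144)·log₂(5/144) + (77/144)·log₂(77/144) + (55/144)·log₂(55/144)]
  = 0.2121 + 0.1683 + 0.4829 + 0.5304
  = 1.3937 bits

I(P;Q) = H(P) + H(Q) - H(P,Q)
  = 0.4138 + 0.9799 - 1.3937
  = 0.0000 bits

Right side, with H(P|Q) computed directly from the conditional probabilities:
H(P|Q) = -Σ P(P,Q)·log₂ P(P|Q), where P(P|Q) = P(P,Q) / P(Q)
  (P=0,Q=0): P(P|Q) = (7/144)/(7/12) = 1/12;  -(7/144)·log₂(1/12) = 0.1743
  (P=0,Q=1): P(P|Q) = (5/144)/(5/12) = 1/12;  -(5/144)·log₂(1/12) = 0.1245
  (P=1,Q=0): P(P|Q) = (77/144)/(7/12) = 11/12;  -(77/144)·log₂(11/12) = 0.0671
  (P=1,Q=1): P(P|Q) = (55/144)/(5/12) = 11/12;  -(55/144)·log₂(11/12) = 0.0479
H(P|Q) = 0.1743 + 0.1245 + 0.0671 + 0.0479
  = 0.4138 bits
H(P) - H(P|Q) = 0.4138 - 0.4138 = 0.0000 bits

Both sides equal 0.0000 bits, so I(P;Q) = H(P) - H(P|Q) ✓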